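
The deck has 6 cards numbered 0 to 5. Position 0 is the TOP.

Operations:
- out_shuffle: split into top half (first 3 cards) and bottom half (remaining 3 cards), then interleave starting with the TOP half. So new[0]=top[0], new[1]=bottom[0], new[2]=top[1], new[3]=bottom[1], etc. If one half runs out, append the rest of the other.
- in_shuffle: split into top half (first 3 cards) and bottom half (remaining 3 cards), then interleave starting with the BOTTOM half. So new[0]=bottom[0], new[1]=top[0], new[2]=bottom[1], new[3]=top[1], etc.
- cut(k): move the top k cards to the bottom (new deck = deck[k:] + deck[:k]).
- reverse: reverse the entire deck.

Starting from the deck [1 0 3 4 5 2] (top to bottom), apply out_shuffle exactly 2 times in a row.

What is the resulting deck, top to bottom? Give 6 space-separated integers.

After op 1 (out_shuffle): [1 4 0 5 3 2]
After op 2 (out_shuffle): [1 5 4 3 0 2]

Answer: 1 5 4 3 0 2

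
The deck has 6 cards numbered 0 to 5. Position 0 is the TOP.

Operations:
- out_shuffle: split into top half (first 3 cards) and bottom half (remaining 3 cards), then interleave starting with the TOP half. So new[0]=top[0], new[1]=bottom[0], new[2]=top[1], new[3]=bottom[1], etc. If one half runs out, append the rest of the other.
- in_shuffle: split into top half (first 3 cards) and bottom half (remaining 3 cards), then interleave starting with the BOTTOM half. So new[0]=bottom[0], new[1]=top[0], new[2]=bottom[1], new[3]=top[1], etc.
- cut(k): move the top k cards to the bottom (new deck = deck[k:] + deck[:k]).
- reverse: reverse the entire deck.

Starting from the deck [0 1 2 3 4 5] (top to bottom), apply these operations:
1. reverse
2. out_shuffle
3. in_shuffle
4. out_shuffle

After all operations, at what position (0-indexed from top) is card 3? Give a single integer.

Answer: 4

Derivation:
After op 1 (reverse): [5 4 3 2 1 0]
After op 2 (out_shuffle): [5 2 4 1 3 0]
After op 3 (in_shuffle): [1 5 3 2 0 4]
After op 4 (out_shuffle): [1 2 5 0 3 4]
Card 3 is at position 4.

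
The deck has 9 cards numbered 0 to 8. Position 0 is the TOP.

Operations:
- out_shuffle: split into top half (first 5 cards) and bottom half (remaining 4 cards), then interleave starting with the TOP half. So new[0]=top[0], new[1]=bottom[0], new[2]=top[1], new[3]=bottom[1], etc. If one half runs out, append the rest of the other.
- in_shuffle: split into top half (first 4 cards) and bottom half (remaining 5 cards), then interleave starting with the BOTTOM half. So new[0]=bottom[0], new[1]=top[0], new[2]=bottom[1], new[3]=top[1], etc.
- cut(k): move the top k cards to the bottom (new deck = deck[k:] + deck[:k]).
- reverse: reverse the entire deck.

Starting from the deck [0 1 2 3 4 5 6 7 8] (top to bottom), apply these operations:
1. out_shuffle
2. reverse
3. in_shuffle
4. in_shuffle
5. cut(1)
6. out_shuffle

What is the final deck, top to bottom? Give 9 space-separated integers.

After op 1 (out_shuffle): [0 5 1 6 2 7 3 8 4]
After op 2 (reverse): [4 8 3 7 2 6 1 5 0]
After op 3 (in_shuffle): [2 4 6 8 1 3 5 7 0]
After op 4 (in_shuffle): [1 2 3 4 5 6 7 8 0]
After op 5 (cut(1)): [2 3 4 5 6 7 8 0 1]
After op 6 (out_shuffle): [2 7 3 8 4 0 5 1 6]

Answer: 2 7 3 8 4 0 5 1 6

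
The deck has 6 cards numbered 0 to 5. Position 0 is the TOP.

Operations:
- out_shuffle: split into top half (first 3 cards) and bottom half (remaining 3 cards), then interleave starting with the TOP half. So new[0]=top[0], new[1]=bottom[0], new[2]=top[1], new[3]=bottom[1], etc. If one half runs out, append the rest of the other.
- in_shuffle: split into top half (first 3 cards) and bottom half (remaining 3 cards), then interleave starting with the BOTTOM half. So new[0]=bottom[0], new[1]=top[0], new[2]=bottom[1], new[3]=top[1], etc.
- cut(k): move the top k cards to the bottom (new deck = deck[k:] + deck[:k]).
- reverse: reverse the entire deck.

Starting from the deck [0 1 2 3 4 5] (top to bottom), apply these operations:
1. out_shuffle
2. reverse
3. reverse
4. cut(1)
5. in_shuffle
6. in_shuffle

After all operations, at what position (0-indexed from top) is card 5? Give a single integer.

Answer: 5

Derivation:
After op 1 (out_shuffle): [0 3 1 4 2 5]
After op 2 (reverse): [5 2 4 1 3 0]
After op 3 (reverse): [0 3 1 4 2 5]
After op 4 (cut(1)): [3 1 4 2 5 0]
After op 5 (in_shuffle): [2 3 5 1 0 4]
After op 6 (in_shuffle): [1 2 0 3 4 5]
Card 5 is at position 5.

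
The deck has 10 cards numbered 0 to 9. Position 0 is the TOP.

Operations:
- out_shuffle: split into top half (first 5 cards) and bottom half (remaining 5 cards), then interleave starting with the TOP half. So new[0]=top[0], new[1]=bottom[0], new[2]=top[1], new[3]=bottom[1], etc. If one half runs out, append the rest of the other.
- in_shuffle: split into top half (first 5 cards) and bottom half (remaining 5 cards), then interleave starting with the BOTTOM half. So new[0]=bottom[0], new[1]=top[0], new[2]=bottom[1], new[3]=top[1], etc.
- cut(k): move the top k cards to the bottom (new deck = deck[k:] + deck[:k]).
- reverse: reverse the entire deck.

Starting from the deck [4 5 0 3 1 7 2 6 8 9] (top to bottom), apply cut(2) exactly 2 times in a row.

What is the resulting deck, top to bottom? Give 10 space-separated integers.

Answer: 1 7 2 6 8 9 4 5 0 3

Derivation:
After op 1 (cut(2)): [0 3 1 7 2 6 8 9 4 5]
After op 2 (cut(2)): [1 7 2 6 8 9 4 5 0 3]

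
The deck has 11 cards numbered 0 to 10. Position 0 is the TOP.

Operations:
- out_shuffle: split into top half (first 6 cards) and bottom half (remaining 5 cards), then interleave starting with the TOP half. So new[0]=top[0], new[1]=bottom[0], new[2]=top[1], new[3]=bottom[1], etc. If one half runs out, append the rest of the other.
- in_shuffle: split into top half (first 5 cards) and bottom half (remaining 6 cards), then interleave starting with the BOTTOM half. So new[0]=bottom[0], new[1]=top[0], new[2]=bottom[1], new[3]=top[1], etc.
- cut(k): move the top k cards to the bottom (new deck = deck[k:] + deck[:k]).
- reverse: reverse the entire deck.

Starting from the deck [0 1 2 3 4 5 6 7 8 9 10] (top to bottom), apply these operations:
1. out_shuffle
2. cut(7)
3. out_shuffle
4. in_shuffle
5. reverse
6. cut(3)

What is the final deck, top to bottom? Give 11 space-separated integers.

After op 1 (out_shuffle): [0 6 1 7 2 8 3 9 4 10 5]
After op 2 (cut(7)): [9 4 10 5 0 6 1 7 2 8 3]
After op 3 (out_shuffle): [9 1 4 7 10 2 5 8 0 3 6]
After op 4 (in_shuffle): [2 9 5 1 8 4 0 7 3 10 6]
After op 5 (reverse): [6 10 3 7 0 4 8 1 5 9 2]
After op 6 (cut(3)): [7 0 4 8 1 5 9 2 6 10 3]

Answer: 7 0 4 8 1 5 9 2 6 10 3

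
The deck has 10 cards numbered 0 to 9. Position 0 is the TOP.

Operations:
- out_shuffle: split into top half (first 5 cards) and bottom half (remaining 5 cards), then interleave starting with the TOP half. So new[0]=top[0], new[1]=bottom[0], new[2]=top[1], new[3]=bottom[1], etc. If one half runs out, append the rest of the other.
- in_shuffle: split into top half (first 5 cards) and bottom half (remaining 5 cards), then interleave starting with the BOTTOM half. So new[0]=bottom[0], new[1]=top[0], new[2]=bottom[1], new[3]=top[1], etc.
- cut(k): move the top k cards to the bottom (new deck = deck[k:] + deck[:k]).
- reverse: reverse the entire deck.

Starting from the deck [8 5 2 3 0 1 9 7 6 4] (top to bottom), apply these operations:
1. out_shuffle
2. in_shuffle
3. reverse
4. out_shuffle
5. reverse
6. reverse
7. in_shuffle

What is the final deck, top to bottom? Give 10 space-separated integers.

Answer: 3 2 0 6 8 4 5 1 7 9

Derivation:
After op 1 (out_shuffle): [8 1 5 9 2 7 3 6 0 4]
After op 2 (in_shuffle): [7 8 3 1 6 5 0 9 4 2]
After op 3 (reverse): [2 4 9 0 5 6 1 3 8 7]
After op 4 (out_shuffle): [2 6 4 1 9 3 0 8 5 7]
After op 5 (reverse): [7 5 8 0 3 9 1 4 6 2]
After op 6 (reverse): [2 6 4 1 9 3 0 8 5 7]
After op 7 (in_shuffle): [3 2 0 6 8 4 5 1 7 9]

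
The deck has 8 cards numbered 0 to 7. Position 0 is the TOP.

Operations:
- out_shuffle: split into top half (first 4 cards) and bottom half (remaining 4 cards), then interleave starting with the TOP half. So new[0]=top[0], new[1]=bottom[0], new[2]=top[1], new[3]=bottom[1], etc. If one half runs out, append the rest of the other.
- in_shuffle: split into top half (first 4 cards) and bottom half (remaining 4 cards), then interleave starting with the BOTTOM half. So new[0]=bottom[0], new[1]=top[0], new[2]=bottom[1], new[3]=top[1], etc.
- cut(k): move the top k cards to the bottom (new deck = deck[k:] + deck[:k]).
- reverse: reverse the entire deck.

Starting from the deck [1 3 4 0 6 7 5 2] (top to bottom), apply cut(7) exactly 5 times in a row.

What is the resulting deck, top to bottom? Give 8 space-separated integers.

After op 1 (cut(7)): [2 1 3 4 0 6 7 5]
After op 2 (cut(7)): [5 2 1 3 4 0 6 7]
After op 3 (cut(7)): [7 5 2 1 3 4 0 6]
After op 4 (cut(7)): [6 7 5 2 1 3 4 0]
After op 5 (cut(7)): [0 6 7 5 2 1 3 4]

Answer: 0 6 7 5 2 1 3 4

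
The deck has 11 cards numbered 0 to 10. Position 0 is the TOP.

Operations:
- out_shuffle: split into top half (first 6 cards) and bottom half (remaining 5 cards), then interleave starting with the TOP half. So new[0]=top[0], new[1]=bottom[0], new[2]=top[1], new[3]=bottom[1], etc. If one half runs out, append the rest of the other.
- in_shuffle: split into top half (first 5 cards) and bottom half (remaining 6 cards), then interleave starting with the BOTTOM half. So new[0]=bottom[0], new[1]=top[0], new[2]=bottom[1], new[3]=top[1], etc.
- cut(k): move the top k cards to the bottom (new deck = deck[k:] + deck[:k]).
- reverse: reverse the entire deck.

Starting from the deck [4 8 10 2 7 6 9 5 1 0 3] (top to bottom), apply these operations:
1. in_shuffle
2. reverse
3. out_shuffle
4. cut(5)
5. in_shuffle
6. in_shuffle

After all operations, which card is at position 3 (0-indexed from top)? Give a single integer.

After op 1 (in_shuffle): [6 4 9 8 5 10 1 2 0 7 3]
After op 2 (reverse): [3 7 0 2 1 10 5 8 9 4 6]
After op 3 (out_shuffle): [3 5 7 8 0 9 2 4 1 6 10]
After op 4 (cut(5)): [9 2 4 1 6 10 3 5 7 8 0]
After op 5 (in_shuffle): [10 9 3 2 5 4 7 1 8 6 0]
After op 6 (in_shuffle): [4 10 7 9 1 3 8 2 6 5 0]
Position 3: card 9.

Answer: 9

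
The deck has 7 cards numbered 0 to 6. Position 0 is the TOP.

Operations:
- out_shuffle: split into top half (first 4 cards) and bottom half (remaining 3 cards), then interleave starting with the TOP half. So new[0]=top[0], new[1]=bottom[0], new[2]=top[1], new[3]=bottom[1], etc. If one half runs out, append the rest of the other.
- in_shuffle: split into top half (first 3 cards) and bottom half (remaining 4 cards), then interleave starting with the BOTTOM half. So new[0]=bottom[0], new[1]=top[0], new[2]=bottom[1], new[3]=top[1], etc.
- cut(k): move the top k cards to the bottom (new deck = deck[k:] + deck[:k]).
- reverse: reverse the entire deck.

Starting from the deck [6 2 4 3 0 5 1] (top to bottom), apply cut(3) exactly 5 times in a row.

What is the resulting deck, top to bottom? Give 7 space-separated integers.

Answer: 2 4 3 0 5 1 6

Derivation:
After op 1 (cut(3)): [3 0 5 1 6 2 4]
After op 2 (cut(3)): [1 6 2 4 3 0 5]
After op 3 (cut(3)): [4 3 0 5 1 6 2]
After op 4 (cut(3)): [5 1 6 2 4 3 0]
After op 5 (cut(3)): [2 4 3 0 5 1 6]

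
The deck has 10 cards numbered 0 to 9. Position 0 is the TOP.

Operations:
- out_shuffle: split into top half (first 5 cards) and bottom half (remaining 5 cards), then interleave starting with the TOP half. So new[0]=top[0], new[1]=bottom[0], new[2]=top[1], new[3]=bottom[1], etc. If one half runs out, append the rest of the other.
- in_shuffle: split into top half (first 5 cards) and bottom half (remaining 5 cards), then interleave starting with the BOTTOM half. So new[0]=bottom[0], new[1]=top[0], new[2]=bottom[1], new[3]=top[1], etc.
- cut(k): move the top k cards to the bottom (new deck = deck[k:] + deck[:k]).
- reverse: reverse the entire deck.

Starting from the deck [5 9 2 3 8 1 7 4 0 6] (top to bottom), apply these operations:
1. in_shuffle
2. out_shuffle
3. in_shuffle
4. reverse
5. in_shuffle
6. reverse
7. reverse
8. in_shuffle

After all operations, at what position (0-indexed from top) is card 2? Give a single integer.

After op 1 (in_shuffle): [1 5 7 9 4 2 0 3 6 8]
After op 2 (out_shuffle): [1 2 5 0 7 3 9 6 4 8]
After op 3 (in_shuffle): [3 1 9 2 6 5 4 0 8 7]
After op 4 (reverse): [7 8 0 4 5 6 2 9 1 3]
After op 5 (in_shuffle): [6 7 2 8 9 0 1 4 3 5]
After op 6 (reverse): [5 3 4 1 0 9 8 2 7 6]
After op 7 (reverse): [6 7 2 8 9 0 1 4 3 5]
After op 8 (in_shuffle): [0 6 1 7 4 2 3 8 5 9]
Card 2 is at position 5.

Answer: 5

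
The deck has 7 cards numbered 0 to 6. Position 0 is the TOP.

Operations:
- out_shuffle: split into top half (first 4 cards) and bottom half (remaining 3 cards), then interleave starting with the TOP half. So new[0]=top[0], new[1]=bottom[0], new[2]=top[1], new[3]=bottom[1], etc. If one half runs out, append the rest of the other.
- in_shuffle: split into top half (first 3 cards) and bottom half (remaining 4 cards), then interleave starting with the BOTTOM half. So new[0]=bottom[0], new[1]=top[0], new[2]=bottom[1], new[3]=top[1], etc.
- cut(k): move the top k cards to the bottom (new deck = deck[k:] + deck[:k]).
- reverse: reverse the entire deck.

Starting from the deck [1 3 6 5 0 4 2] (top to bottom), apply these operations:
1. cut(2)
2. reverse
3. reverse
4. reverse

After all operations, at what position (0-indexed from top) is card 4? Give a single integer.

After op 1 (cut(2)): [6 5 0 4 2 1 3]
After op 2 (reverse): [3 1 2 4 0 5 6]
After op 3 (reverse): [6 5 0 4 2 1 3]
After op 4 (reverse): [3 1 2 4 0 5 6]
Card 4 is at position 3.

Answer: 3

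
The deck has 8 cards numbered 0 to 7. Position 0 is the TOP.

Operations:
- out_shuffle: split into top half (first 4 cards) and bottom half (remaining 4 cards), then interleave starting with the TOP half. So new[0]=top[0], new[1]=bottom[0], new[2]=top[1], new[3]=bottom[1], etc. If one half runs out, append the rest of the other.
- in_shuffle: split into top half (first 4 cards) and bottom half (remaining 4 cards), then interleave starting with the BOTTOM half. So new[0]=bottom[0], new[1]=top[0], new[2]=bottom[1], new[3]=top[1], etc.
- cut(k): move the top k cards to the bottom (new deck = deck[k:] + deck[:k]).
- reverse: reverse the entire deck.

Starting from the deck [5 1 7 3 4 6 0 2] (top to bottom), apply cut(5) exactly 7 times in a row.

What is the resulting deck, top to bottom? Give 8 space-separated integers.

Answer: 3 4 6 0 2 5 1 7

Derivation:
After op 1 (cut(5)): [6 0 2 5 1 7 3 4]
After op 2 (cut(5)): [7 3 4 6 0 2 5 1]
After op 3 (cut(5)): [2 5 1 7 3 4 6 0]
After op 4 (cut(5)): [4 6 0 2 5 1 7 3]
After op 5 (cut(5)): [1 7 3 4 6 0 2 5]
After op 6 (cut(5)): [0 2 5 1 7 3 4 6]
After op 7 (cut(5)): [3 4 6 0 2 5 1 7]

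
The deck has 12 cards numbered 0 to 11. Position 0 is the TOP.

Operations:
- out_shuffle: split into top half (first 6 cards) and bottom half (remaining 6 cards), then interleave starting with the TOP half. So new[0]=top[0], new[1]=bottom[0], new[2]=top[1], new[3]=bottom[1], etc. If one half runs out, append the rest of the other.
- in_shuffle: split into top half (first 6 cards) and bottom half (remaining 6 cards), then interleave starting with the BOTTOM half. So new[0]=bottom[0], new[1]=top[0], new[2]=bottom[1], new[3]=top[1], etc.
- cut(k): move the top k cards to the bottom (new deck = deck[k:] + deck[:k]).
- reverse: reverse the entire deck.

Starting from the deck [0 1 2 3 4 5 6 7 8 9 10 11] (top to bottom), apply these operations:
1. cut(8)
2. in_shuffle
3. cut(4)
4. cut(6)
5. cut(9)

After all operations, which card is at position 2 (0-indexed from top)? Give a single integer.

After op 1 (cut(8)): [8 9 10 11 0 1 2 3 4 5 6 7]
After op 2 (in_shuffle): [2 8 3 9 4 10 5 11 6 0 7 1]
After op 3 (cut(4)): [4 10 5 11 6 0 7 1 2 8 3 9]
After op 4 (cut(6)): [7 1 2 8 3 9 4 10 5 11 6 0]
After op 5 (cut(9)): [11 6 0 7 1 2 8 3 9 4 10 5]
Position 2: card 0.

Answer: 0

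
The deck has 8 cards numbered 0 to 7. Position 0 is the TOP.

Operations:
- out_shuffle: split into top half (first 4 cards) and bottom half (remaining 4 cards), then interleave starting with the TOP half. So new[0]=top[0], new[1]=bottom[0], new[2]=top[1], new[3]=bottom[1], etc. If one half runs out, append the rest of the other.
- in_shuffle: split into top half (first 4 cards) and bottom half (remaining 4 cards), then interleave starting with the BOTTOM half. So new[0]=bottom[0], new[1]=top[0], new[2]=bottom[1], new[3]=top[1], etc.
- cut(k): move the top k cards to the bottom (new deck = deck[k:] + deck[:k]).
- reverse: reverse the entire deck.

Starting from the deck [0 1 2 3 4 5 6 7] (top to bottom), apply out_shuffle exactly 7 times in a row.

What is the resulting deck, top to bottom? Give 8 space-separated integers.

Answer: 0 4 1 5 2 6 3 7

Derivation:
After op 1 (out_shuffle): [0 4 1 5 2 6 3 7]
After op 2 (out_shuffle): [0 2 4 6 1 3 5 7]
After op 3 (out_shuffle): [0 1 2 3 4 5 6 7]
After op 4 (out_shuffle): [0 4 1 5 2 6 3 7]
After op 5 (out_shuffle): [0 2 4 6 1 3 5 7]
After op 6 (out_shuffle): [0 1 2 3 4 5 6 7]
After op 7 (out_shuffle): [0 4 1 5 2 6 3 7]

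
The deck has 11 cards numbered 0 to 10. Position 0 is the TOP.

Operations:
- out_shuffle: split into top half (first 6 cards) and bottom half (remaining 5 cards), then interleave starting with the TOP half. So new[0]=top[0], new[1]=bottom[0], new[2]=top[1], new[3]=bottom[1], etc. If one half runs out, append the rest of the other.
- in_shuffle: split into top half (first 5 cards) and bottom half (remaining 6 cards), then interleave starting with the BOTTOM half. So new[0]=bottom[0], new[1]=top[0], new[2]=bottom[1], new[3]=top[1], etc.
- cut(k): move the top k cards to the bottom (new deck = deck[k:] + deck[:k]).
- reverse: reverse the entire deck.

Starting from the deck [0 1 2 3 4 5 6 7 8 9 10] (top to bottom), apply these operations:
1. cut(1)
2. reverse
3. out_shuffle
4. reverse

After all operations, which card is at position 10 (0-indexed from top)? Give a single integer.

After op 1 (cut(1)): [1 2 3 4 5 6 7 8 9 10 0]
After op 2 (reverse): [0 10 9 8 7 6 5 4 3 2 1]
After op 3 (out_shuffle): [0 5 10 4 9 3 8 2 7 1 6]
After op 4 (reverse): [6 1 7 2 8 3 9 4 10 5 0]
Position 10: card 0.

Answer: 0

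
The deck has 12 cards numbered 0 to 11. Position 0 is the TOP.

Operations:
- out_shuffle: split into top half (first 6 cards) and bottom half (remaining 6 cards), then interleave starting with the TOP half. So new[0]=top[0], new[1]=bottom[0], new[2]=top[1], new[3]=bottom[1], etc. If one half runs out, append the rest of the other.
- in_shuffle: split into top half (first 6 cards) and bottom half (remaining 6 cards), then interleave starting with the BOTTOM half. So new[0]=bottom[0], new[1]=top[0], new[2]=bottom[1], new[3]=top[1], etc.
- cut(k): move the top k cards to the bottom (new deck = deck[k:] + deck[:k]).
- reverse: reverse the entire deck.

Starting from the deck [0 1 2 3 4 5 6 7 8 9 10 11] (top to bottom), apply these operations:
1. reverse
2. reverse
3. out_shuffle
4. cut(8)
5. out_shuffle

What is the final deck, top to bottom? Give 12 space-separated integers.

Answer: 4 1 10 7 5 2 11 8 0 3 6 9

Derivation:
After op 1 (reverse): [11 10 9 8 7 6 5 4 3 2 1 0]
After op 2 (reverse): [0 1 2 3 4 5 6 7 8 9 10 11]
After op 3 (out_shuffle): [0 6 1 7 2 8 3 9 4 10 5 11]
After op 4 (cut(8)): [4 10 5 11 0 6 1 7 2 8 3 9]
After op 5 (out_shuffle): [4 1 10 7 5 2 11 8 0 3 6 9]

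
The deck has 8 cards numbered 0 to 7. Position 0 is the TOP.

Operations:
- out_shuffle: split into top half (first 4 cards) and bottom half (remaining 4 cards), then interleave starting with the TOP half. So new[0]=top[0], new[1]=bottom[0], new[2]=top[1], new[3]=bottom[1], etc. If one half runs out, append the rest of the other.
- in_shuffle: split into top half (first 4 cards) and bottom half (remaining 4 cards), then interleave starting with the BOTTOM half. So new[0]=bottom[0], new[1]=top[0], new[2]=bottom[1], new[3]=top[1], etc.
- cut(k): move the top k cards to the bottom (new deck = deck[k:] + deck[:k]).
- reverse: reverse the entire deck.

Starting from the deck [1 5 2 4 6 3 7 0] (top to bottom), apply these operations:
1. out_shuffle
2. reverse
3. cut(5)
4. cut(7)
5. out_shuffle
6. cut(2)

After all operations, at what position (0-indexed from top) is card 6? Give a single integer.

After op 1 (out_shuffle): [1 6 5 3 2 7 4 0]
After op 2 (reverse): [0 4 7 2 3 5 6 1]
After op 3 (cut(5)): [5 6 1 0 4 7 2 3]
After op 4 (cut(7)): [3 5 6 1 0 4 7 2]
After op 5 (out_shuffle): [3 0 5 4 6 7 1 2]
After op 6 (cut(2)): [5 4 6 7 1 2 3 0]
Card 6 is at position 2.

Answer: 2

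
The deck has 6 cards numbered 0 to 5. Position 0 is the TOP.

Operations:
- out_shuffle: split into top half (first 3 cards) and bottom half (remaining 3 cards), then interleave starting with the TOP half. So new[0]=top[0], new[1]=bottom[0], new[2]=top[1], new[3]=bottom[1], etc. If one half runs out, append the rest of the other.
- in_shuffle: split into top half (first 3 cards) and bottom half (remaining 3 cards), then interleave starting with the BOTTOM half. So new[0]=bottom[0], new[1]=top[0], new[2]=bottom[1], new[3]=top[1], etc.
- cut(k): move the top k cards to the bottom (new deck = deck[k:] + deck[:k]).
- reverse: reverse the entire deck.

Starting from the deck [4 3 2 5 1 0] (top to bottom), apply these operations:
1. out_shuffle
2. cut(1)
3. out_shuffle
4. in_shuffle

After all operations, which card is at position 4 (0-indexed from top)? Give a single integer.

After op 1 (out_shuffle): [4 5 3 1 2 0]
After op 2 (cut(1)): [5 3 1 2 0 4]
After op 3 (out_shuffle): [5 2 3 0 1 4]
After op 4 (in_shuffle): [0 5 1 2 4 3]
Position 4: card 4.

Answer: 4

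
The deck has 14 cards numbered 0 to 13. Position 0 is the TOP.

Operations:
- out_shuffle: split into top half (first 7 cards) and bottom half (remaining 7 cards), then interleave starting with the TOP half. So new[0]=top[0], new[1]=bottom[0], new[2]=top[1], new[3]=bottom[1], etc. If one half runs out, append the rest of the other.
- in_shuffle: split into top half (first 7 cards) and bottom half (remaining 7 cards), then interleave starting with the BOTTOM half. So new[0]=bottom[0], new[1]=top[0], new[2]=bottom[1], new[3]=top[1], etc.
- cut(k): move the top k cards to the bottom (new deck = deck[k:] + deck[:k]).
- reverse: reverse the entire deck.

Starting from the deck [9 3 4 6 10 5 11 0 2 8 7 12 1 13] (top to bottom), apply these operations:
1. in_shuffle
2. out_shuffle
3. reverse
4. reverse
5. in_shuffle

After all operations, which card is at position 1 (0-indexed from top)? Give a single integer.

Answer: 0

Derivation:
After op 1 (in_shuffle): [0 9 2 3 8 4 7 6 12 10 1 5 13 11]
After op 2 (out_shuffle): [0 6 9 12 2 10 3 1 8 5 4 13 7 11]
After op 3 (reverse): [11 7 13 4 5 8 1 3 10 2 12 9 6 0]
After op 4 (reverse): [0 6 9 12 2 10 3 1 8 5 4 13 7 11]
After op 5 (in_shuffle): [1 0 8 6 5 9 4 12 13 2 7 10 11 3]
Position 1: card 0.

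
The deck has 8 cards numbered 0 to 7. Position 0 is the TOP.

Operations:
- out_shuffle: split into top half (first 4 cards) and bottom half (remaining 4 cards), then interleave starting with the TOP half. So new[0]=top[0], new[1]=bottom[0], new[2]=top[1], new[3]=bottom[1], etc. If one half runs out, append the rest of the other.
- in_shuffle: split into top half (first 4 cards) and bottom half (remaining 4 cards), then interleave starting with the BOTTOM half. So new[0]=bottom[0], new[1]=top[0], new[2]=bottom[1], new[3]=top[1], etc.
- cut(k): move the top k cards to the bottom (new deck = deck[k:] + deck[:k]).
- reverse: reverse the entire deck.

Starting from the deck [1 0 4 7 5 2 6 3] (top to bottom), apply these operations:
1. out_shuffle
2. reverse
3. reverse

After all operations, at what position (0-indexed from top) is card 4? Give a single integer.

Answer: 4

Derivation:
After op 1 (out_shuffle): [1 5 0 2 4 6 7 3]
After op 2 (reverse): [3 7 6 4 2 0 5 1]
After op 3 (reverse): [1 5 0 2 4 6 7 3]
Card 4 is at position 4.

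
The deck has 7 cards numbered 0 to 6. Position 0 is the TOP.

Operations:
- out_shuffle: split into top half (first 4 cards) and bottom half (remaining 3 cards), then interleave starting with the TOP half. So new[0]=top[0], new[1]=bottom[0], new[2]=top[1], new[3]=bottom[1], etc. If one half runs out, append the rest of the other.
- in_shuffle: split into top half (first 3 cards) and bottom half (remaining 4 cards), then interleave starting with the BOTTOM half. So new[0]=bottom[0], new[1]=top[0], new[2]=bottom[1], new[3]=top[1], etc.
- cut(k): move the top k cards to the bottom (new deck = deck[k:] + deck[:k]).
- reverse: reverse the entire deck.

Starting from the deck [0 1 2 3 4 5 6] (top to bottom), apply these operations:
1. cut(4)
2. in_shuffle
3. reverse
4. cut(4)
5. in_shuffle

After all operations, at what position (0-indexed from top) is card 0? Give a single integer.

Answer: 5

Derivation:
After op 1 (cut(4)): [4 5 6 0 1 2 3]
After op 2 (in_shuffle): [0 4 1 5 2 6 3]
After op 3 (reverse): [3 6 2 5 1 4 0]
After op 4 (cut(4)): [1 4 0 3 6 2 5]
After op 5 (in_shuffle): [3 1 6 4 2 0 5]
Card 0 is at position 5.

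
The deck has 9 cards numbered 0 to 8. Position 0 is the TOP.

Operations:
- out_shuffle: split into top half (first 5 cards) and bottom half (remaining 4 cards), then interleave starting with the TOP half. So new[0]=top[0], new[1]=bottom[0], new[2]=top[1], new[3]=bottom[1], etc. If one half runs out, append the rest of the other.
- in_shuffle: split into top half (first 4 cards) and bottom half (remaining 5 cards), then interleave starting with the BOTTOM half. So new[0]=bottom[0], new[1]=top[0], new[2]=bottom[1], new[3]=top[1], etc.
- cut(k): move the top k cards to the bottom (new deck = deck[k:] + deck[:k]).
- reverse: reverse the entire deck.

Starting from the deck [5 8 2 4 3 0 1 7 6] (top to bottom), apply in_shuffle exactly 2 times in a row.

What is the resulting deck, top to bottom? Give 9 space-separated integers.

After op 1 (in_shuffle): [3 5 0 8 1 2 7 4 6]
After op 2 (in_shuffle): [1 3 2 5 7 0 4 8 6]

Answer: 1 3 2 5 7 0 4 8 6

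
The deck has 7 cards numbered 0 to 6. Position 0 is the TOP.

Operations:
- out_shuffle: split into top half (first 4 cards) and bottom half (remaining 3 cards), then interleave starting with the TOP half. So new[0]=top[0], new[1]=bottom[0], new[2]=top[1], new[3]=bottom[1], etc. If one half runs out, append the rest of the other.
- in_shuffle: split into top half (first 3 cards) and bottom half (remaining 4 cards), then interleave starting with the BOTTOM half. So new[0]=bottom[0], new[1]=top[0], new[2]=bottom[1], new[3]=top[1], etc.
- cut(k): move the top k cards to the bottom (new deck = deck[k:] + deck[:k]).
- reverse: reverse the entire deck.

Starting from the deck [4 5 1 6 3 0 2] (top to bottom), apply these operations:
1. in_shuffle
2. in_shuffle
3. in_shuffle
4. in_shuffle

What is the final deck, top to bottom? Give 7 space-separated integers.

After op 1 (in_shuffle): [6 4 3 5 0 1 2]
After op 2 (in_shuffle): [5 6 0 4 1 3 2]
After op 3 (in_shuffle): [4 5 1 6 3 0 2]
After op 4 (in_shuffle): [6 4 3 5 0 1 2]

Answer: 6 4 3 5 0 1 2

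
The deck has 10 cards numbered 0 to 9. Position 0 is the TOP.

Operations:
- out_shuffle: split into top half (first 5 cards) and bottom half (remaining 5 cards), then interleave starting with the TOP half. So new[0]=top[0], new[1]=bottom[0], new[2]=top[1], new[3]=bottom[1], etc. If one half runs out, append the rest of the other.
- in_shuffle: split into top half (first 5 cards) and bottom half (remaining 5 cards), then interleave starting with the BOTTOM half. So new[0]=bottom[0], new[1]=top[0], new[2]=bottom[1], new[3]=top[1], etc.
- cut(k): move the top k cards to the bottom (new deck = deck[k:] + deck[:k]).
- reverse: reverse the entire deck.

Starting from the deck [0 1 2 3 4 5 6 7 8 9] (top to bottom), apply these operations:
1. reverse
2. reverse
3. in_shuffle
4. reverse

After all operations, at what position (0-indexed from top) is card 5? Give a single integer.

Answer: 9

Derivation:
After op 1 (reverse): [9 8 7 6 5 4 3 2 1 0]
After op 2 (reverse): [0 1 2 3 4 5 6 7 8 9]
After op 3 (in_shuffle): [5 0 6 1 7 2 8 3 9 4]
After op 4 (reverse): [4 9 3 8 2 7 1 6 0 5]
Card 5 is at position 9.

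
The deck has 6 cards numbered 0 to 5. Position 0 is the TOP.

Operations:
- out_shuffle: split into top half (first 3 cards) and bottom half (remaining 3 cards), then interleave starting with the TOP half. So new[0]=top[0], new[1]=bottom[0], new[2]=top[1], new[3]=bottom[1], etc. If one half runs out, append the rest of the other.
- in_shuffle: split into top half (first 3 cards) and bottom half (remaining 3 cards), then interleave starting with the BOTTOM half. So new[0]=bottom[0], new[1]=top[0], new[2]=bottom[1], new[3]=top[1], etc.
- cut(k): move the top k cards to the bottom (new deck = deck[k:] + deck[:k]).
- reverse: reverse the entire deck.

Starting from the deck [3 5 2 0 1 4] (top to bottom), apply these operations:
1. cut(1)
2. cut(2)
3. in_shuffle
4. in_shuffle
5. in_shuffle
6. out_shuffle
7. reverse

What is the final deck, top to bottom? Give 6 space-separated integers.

After op 1 (cut(1)): [5 2 0 1 4 3]
After op 2 (cut(2)): [0 1 4 3 5 2]
After op 3 (in_shuffle): [3 0 5 1 2 4]
After op 4 (in_shuffle): [1 3 2 0 4 5]
After op 5 (in_shuffle): [0 1 4 3 5 2]
After op 6 (out_shuffle): [0 3 1 5 4 2]
After op 7 (reverse): [2 4 5 1 3 0]

Answer: 2 4 5 1 3 0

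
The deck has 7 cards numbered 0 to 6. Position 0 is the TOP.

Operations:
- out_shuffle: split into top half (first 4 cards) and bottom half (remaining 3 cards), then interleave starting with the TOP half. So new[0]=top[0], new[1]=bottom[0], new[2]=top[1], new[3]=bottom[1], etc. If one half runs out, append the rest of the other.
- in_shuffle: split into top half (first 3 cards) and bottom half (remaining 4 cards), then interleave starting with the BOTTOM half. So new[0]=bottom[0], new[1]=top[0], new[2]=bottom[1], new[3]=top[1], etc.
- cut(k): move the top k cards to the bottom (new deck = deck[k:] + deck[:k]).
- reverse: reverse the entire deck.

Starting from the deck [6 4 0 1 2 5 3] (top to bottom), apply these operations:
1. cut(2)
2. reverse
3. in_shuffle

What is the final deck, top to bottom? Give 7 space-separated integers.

After op 1 (cut(2)): [0 1 2 5 3 6 4]
After op 2 (reverse): [4 6 3 5 2 1 0]
After op 3 (in_shuffle): [5 4 2 6 1 3 0]

Answer: 5 4 2 6 1 3 0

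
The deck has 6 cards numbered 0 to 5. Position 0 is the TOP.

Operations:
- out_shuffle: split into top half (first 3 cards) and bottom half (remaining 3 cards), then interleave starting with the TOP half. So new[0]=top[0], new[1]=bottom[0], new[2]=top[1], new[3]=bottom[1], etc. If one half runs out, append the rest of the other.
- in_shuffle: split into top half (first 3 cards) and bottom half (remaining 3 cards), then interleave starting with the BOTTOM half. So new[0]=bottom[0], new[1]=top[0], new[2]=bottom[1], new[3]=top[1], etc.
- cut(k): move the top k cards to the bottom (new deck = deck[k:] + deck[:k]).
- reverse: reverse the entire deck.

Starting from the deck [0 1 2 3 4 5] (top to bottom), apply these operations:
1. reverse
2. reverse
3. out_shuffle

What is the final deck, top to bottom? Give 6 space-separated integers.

Answer: 0 3 1 4 2 5

Derivation:
After op 1 (reverse): [5 4 3 2 1 0]
After op 2 (reverse): [0 1 2 3 4 5]
After op 3 (out_shuffle): [0 3 1 4 2 5]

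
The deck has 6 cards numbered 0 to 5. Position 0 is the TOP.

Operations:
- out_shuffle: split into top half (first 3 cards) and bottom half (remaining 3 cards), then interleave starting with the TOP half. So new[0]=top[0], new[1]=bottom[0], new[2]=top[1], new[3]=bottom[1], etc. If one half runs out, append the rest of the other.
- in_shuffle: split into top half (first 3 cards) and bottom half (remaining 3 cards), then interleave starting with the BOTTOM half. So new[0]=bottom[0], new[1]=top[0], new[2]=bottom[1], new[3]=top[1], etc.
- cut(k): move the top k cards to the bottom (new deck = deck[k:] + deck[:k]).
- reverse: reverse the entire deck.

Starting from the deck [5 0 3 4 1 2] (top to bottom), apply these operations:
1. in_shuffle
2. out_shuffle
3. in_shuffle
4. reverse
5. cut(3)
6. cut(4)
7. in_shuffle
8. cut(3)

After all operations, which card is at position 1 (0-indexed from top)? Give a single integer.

Answer: 5

Derivation:
After op 1 (in_shuffle): [4 5 1 0 2 3]
After op 2 (out_shuffle): [4 0 5 2 1 3]
After op 3 (in_shuffle): [2 4 1 0 3 5]
After op 4 (reverse): [5 3 0 1 4 2]
After op 5 (cut(3)): [1 4 2 5 3 0]
After op 6 (cut(4)): [3 0 1 4 2 5]
After op 7 (in_shuffle): [4 3 2 0 5 1]
After op 8 (cut(3)): [0 5 1 4 3 2]
Position 1: card 5.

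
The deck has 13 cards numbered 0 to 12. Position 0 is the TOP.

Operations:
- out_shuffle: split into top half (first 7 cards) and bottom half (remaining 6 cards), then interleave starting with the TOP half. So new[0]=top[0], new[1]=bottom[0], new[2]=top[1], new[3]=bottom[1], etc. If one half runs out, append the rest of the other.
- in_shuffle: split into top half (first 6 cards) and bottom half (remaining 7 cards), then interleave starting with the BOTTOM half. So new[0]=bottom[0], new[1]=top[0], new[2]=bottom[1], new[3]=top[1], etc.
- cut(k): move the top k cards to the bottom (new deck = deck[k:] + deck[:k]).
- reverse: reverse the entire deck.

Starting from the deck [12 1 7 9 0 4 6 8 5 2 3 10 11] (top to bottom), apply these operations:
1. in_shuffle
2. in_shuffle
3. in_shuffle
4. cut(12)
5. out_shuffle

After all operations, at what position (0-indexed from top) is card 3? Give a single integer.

After op 1 (in_shuffle): [6 12 8 1 5 7 2 9 3 0 10 4 11]
After op 2 (in_shuffle): [2 6 9 12 3 8 0 1 10 5 4 7 11]
After op 3 (in_shuffle): [0 2 1 6 10 9 5 12 4 3 7 8 11]
After op 4 (cut(12)): [11 0 2 1 6 10 9 5 12 4 3 7 8]
After op 5 (out_shuffle): [11 5 0 12 2 4 1 3 6 7 10 8 9]
Card 3 is at position 7.

Answer: 7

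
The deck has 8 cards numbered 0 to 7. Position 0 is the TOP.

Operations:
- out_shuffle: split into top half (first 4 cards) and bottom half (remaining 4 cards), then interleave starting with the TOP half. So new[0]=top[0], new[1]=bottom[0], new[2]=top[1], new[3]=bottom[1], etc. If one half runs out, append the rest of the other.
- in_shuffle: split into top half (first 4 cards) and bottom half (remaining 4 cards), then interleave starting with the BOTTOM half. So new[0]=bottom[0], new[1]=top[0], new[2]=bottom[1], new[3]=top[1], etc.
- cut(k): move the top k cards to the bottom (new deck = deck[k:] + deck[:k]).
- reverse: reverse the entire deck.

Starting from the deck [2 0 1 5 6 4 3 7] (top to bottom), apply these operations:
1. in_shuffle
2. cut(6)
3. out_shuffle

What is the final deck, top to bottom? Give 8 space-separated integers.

After op 1 (in_shuffle): [6 2 4 0 3 1 7 5]
After op 2 (cut(6)): [7 5 6 2 4 0 3 1]
After op 3 (out_shuffle): [7 4 5 0 6 3 2 1]

Answer: 7 4 5 0 6 3 2 1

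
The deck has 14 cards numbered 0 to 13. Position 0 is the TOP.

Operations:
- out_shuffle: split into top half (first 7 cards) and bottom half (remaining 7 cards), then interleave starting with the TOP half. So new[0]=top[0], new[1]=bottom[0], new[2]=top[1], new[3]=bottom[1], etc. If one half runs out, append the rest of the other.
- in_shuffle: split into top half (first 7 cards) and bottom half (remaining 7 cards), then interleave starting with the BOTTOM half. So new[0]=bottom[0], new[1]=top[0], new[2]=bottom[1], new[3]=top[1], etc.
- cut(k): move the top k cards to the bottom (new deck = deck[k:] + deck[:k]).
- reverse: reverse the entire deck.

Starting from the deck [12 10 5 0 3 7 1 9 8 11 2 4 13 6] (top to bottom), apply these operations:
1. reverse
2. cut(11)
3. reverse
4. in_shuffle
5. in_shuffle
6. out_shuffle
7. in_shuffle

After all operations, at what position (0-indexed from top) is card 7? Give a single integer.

After op 1 (reverse): [6 13 4 2 11 8 9 1 7 3 0 5 10 12]
After op 2 (cut(11)): [5 10 12 6 13 4 2 11 8 9 1 7 3 0]
After op 3 (reverse): [0 3 7 1 9 8 11 2 4 13 6 12 10 5]
After op 4 (in_shuffle): [2 0 4 3 13 7 6 1 12 9 10 8 5 11]
After op 5 (in_shuffle): [1 2 12 0 9 4 10 3 8 13 5 7 11 6]
After op 6 (out_shuffle): [1 3 2 8 12 13 0 5 9 7 4 11 10 6]
After op 7 (in_shuffle): [5 1 9 3 7 2 4 8 11 12 10 13 6 0]
Card 7 is at position 4.

Answer: 4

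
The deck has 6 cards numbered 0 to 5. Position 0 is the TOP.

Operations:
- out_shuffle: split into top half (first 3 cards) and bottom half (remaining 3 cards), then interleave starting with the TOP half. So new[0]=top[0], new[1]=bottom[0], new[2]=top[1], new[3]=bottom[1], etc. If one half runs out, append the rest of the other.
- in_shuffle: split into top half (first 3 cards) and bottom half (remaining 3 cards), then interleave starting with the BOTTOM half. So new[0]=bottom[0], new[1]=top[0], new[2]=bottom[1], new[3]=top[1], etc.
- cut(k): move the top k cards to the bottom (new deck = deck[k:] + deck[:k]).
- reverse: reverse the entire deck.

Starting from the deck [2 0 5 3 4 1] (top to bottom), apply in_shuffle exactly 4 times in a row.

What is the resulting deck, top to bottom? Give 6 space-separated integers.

Answer: 3 2 4 0 1 5

Derivation:
After op 1 (in_shuffle): [3 2 4 0 1 5]
After op 2 (in_shuffle): [0 3 1 2 5 4]
After op 3 (in_shuffle): [2 0 5 3 4 1]
After op 4 (in_shuffle): [3 2 4 0 1 5]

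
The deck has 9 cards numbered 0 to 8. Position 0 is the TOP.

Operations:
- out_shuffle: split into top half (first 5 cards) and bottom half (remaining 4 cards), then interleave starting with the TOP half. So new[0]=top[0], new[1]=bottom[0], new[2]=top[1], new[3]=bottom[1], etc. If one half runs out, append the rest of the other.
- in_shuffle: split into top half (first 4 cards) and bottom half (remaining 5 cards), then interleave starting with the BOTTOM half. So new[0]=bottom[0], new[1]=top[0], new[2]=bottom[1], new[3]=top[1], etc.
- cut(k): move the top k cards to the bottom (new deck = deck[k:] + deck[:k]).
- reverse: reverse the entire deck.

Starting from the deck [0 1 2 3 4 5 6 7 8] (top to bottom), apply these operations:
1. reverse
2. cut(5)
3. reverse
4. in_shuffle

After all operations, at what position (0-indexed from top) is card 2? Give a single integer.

After op 1 (reverse): [8 7 6 5 4 3 2 1 0]
After op 2 (cut(5)): [3 2 1 0 8 7 6 5 4]
After op 3 (reverse): [4 5 6 7 8 0 1 2 3]
After op 4 (in_shuffle): [8 4 0 5 1 6 2 7 3]
Card 2 is at position 6.

Answer: 6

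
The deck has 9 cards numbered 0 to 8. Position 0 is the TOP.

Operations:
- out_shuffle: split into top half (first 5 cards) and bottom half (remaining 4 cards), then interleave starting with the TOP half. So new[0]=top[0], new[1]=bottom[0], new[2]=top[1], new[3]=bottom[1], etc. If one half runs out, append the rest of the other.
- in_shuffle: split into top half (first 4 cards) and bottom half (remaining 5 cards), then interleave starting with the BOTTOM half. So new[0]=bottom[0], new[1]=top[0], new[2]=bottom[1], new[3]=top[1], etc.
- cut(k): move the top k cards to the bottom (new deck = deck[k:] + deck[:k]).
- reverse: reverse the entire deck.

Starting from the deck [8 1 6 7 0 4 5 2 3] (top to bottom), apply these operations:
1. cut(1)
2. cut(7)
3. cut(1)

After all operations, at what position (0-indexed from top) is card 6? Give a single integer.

After op 1 (cut(1)): [1 6 7 0 4 5 2 3 8]
After op 2 (cut(7)): [3 8 1 6 7 0 4 5 2]
After op 3 (cut(1)): [8 1 6 7 0 4 5 2 3]
Card 6 is at position 2.

Answer: 2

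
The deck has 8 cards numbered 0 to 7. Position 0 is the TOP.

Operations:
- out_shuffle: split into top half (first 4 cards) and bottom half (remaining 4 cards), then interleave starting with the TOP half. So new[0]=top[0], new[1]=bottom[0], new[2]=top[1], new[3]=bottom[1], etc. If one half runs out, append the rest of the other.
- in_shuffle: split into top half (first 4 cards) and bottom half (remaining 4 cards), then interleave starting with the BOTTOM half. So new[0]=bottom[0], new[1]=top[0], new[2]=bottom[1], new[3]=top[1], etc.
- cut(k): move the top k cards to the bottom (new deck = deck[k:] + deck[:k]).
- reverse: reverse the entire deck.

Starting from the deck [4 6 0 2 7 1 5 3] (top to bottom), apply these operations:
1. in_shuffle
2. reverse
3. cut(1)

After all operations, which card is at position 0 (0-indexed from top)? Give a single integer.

Answer: 3

Derivation:
After op 1 (in_shuffle): [7 4 1 6 5 0 3 2]
After op 2 (reverse): [2 3 0 5 6 1 4 7]
After op 3 (cut(1)): [3 0 5 6 1 4 7 2]
Position 0: card 3.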